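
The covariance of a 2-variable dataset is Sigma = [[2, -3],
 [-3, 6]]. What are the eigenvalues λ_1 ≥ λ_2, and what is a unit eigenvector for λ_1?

Step 1 — characteristic polynomial of 2×2 Sigma:
  det(Sigma - λI) = λ² - trace · λ + det = 0.
  trace = 2 + 6 = 8, det = 2·6 - (-3)² = 3.
Step 2 — discriminant:
  Δ = trace² - 4·det = 64 - 12 = 52.
Step 3 — eigenvalues:
  λ = (trace ± √Δ)/2 = (8 ± 7.2111)/2,
  λ_1 = 7.6056,  λ_2 = 0.3944.

Step 4 — unit eigenvector for λ_1: solve (Sigma - λ_1 I)v = 0. First row:
  (2 - 7.6056)·v_x + (-3)·v_y = 0, i.e. (-5.6056)·v_x + (-3)·v_y = 0,
  so v ∝ (b, λ_1 - a) = (-3, 5.6056); multiply by -1 so the first entry is positive: u = (3, -5.6056).
  ||u|| = √((3)² + (-5.6056)²) = √(40.4222) ≈ 6.3578,
  v_1 = u/||u|| ≈ (0.4719, -0.8817) (||v_1|| = 1).

λ_1 = 7.6056,  λ_2 = 0.3944;  v_1 ≈ (0.4719, -0.8817)


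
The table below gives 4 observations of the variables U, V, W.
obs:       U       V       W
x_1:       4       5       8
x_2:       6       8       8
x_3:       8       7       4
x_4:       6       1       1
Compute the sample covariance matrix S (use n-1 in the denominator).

Step 1 — column means:
  mean(U) = (4 + 6 + 8 + 6) / 4 = 24/4 = 6
  mean(V) = (5 + 8 + 7 + 1) / 4 = 21/4 = 5.25
  mean(W) = (8 + 8 + 4 + 1) / 4 = 21/4 = 5.25

Step 2 — sample covariance S[i,j] = (1/(n-1)) · Σ_k (x_{k,i} - mean_i) · (x_{k,j} - mean_j), with n-1 = 3.
  S[U,U] = ((-2)·(-2) + (0)·(0) + (2)·(2) + (0)·(0)) / 3 = 8/3 = 2.6667
  S[U,V] = ((-2)·(-0.25) + (0)·(2.75) + (2)·(1.75) + (0)·(-4.25)) / 3 = 4/3 = 1.3333
  S[U,W] = ((-2)·(2.75) + (0)·(2.75) + (2)·(-1.25) + (0)·(-4.25)) / 3 = -8/3 = -2.6667
  S[V,V] = ((-0.25)·(-0.25) + (2.75)·(2.75) + (1.75)·(1.75) + (-4.25)·(-4.25)) / 3 = 28.75/3 = 9.5833
  S[V,W] = ((-0.25)·(2.75) + (2.75)·(2.75) + (1.75)·(-1.25) + (-4.25)·(-4.25)) / 3 = 22.75/3 = 7.5833
  S[W,W] = ((2.75)·(2.75) + (2.75)·(2.75) + (-1.25)·(-1.25) + (-4.25)·(-4.25)) / 3 = 34.75/3 = 11.5833

S is symmetric (S[j,i] = S[i,j]). Assembling:

S = [[2.6667, 1.3333, -2.6667],
 [1.3333, 9.5833, 7.5833],
 [-2.6667, 7.5833, 11.5833]]


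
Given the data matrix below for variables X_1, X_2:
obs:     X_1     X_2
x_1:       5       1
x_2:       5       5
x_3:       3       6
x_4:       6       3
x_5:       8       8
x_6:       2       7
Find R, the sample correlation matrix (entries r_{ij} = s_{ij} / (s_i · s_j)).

Step 1 — column means:
  mean(X_1) = (5 + 5 + 3 + 6 + 8 + 2) / 6 = 29/6 = 4.8333
  mean(X_2) = (1 + 5 + 6 + 3 + 8 + 7) / 6 = 30/6 = 5

Step 2 — sample variances and covariances s[i,j] = (1/(n-1)) · Σ_k (x_{k,i} - mean_i) · (x_{k,j} - mean_j), with n-1 = 5:
  s[X_1,X_1] = ((0.1667)·(0.1667) + (0.1667)·(0.1667) + (-1.8333)·(-1.8333) + (1.1667)·(1.1667) + (3.1667)·(3.1667) + (-2.8333)·(-2.8333)) / 5 = 22.8333/5 = 4.5667
  s[X_1,X_2] = ((0.1667)·(-4) + (0.1667)·(0) + (-1.8333)·(1) + (1.1667)·(-2) + (3.1667)·(3) + (-2.8333)·(2)) / 5 = -1/5 = -0.2
  s[X_2,X_2] = ((-4)·(-4) + (0)·(0) + (1)·(1) + (-2)·(-2) + (3)·(3) + (2)·(2)) / 5 = 34/5 = 6.8
  Sample standard deviations s_i = √(s[i,i]):
  s(X_1) = √(4.5667) = 2.137
  s(X_2) = √(6.8) = 2.6077

Step 3 — r_{ij} = s_{ij} / (s_i · s_j):
  r[X_1,X_1] = 1 (diagonal).
  r[X_1,X_2] = -0.2 / (2.137 · 2.6077) = -0.2 / 5.5726 = -0.0359
  r[X_2,X_2] = 1 (diagonal).

R is symmetric with unit diagonal. Assembling:

R = [[1, -0.0359],
 [-0.0359, 1]]


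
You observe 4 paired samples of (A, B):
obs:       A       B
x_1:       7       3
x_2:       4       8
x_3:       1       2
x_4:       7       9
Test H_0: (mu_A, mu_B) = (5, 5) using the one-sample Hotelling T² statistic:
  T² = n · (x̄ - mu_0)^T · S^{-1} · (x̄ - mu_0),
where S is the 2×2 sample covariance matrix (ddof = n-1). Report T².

Step 1 — sample mean vector:
  mean(A) = (7 + 4 + 1 + 7) / 4 = 19/4 = 4.75
  mean(B) = (3 + 8 + 2 + 9) / 4 = 22/4 = 5.5
  x̄ = (4.75, 5.5),  deviation x̄ - mu_0 = (4.75, 5.5) - (5, 5) = (-0.25, 0.5).

Step 2 — sample covariance matrix, S[i,j] = (1/(n-1)) · Σ_k (x_{k,i} - mean_i) · (x_{k,j} - mean_j), divisor n-1 = 3:
  S[A,A] = ((2.25)·(2.25) + (-0.75)·(-0.75) + (-3.75)·(-3.75) + (2.25)·(2.25)) / 3 = 24.75/3 = 8.25
  S[A,B] = ((2.25)·(-2.5) + (-0.75)·(2.5) + (-3.75)·(-3.5) + (2.25)·(3.5)) / 3 = 13.5/3 = 4.5
  S[B,B] = ((-2.5)·(-2.5) + (2.5)·(2.5) + (-3.5)·(-3.5) + (3.5)·(3.5)) / 3 = 37/3 = 12.3333
  S = [[8.25, 4.5],
 [4.5, 12.3333]].

Step 3 — invert S. det(S) = 8.25·12.3333 - (4.5)² = 81.5.
  S^{-1} = (1/det) · [[d, -b], [-b, a]] = [[0.1513, -0.0552],
 [-0.0552, 0.1012]].

Step 4 — quadratic form (x̄ - mu_0)^T · S^{-1} · (x̄ - mu_0):
  S^{-1} · (x̄ - mu_0) = (-0.0654, 0.0644),
  (x̄ - mu_0)^T · [...] = (-0.25)·(-0.0654) + (0.5)·(0.0644) = 0.0486.

Step 5 — scale by n: T² = 4 · 0.0486 = 0.1943.

T² ≈ 0.1943


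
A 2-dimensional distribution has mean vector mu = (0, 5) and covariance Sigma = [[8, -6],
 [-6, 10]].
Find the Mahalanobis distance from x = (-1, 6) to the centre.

Step 1 — centre the observation: (x - mu) = (-1, 1).

Step 2 — invert Sigma. det(Sigma) = 8·10 - (-6)² = 44.
  Sigma^{-1} = (1/det) · [[d, -b], [-b, a]] = [[0.2273, 0.1364],
 [0.1364, 0.1818]].

Step 3 — form the quadratic (x - mu)^T · Sigma^{-1} · (x - mu):
  Sigma^{-1} · (x - mu) = (-0.0909, 0.0455).
  (x - mu)^T · [Sigma^{-1} · (x - mu)] = (-1)·(-0.0909) + (1)·(0.0455) = 0.1364.

Step 4 — take square root: d = √(0.1364) ≈ 0.3693.

d(x, mu) = √(0.1364) ≈ 0.3693


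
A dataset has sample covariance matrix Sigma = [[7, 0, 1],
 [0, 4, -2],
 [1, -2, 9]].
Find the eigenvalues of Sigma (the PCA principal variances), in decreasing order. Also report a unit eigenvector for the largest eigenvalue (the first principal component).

Step 1 — characteristic polynomial p(λ) = det(λI - Sigma) = λ³ - tr·λ² + c_1·λ - det, where tr = trace, c_1 = sum of the principal 2×2 minors, det = det(Sigma):
  tr = 7 + 4 + 9 = 20,
  c_1 = (7·4 - (0)²) + (7·9 - (1)²) + (4·9 - (-2)²) = 28 + 62 + 32 = 122,
  det = 7·(4·9 - (-2)²) - (0)·((0)·9 - (-2)·(1)) + (1)·((0)·(-2) - 4·(1)) = 7·(32) - (0)·(2) + (1)·(-4) = 220.
  So p(λ) = λ³ - 20λ² + 122λ - 220.
Step 2 — look for an integer root (rational root theorem: any rational root is an integer divisor of 220). Testing λ = 10:
  p(10) = 1000 - 2000 + 1220 - 220 = 0  ✓
  Dividing out (λ - 10): p(λ) = (λ - 10)(λ² - 10λ + 22).
Step 3 — remaining eigenvalues from the quadratic λ² - 10λ + 22 = 0:
  Δ = 10² - 4·22 = 100 - 88 = 12,  λ = (10 ± √12)/2 = (10 ± 3.4641)/2 ≈ 6.7321 or 3.2679.
  Sorted: λ_1 = 10,  λ_2 = 6.7321,  λ_3 = 3.2679  (check: sum = 20 = tr ✓).

Step 4 — unit eigenvector for λ_1 = 10: v spans the null space of (Sigma - λ_1 I), whose rows are
  r_1 = (-3, 0, 1),  r_2 = (0, -6, -2),  r_3 = (1, -2, -1).
  v is orthogonal to every row, so take v ∝ r_1 × r_2 = ((0)·(-2) - (1)·(-6), (1)·(0) - (-3)·(-2), (-3)·(-6) - (0)·(0)) = (6, -6, 18).
  Rescale (divide by 6): u = (1, -1, 3).
  ||u|| = √((1)² + (-1)² + (3)²) = √(11) ≈ 3.3166,  v_1 = u/||u|| ≈ (0.3015, -0.3015, 0.9045) (||v_1|| = 1).

λ_1 = 10,  λ_2 = 6.7321,  λ_3 = 3.2679;  v_1 ≈ (0.3015, -0.3015, 0.9045)


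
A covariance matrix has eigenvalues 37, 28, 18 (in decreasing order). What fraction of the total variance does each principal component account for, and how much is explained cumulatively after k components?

Step 1 — total variance = trace(Sigma) = Σ λ_i = 37 + 28 + 18 = 83.

Step 2 — fraction explained by component i = λ_i / Σ λ:
  PC1: 37/83 = 0.4458
  PC2: 28/83 = 0.3373
  PC3: 18/83 = 0.2169

Step 3 — cumulative fraction after k components = (λ_1 + ... + λ_k) / Σ λ:
  k = 1: 37/83 = 0.4458
  k = 2: (37 + 28)/83 = 65/83 = 0.7831
  k = 3: (37 + 28 + 18)/83 = 83/83 = 1

Summary (fraction, with percent):

explained: PC1 0.4458 (44.58%), PC2 0.3373 (33.73%), PC3 0.2169 (21.69%);  cumulative: 0.4458, 0.7831, 1


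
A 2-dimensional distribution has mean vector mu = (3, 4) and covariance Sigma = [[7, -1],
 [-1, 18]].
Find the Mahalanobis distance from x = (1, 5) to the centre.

Step 1 — centre the observation: (x - mu) = (-2, 1).

Step 2 — invert Sigma. det(Sigma) = 7·18 - (-1)² = 125.
  Sigma^{-1} = (1/det) · [[d, -b], [-b, a]] = [[0.144, 0.008],
 [0.008, 0.056]].

Step 3 — form the quadratic (x - mu)^T · Sigma^{-1} · (x - mu):
  Sigma^{-1} · (x - mu) = (-0.28, 0.04).
  (x - mu)^T · [Sigma^{-1} · (x - mu)] = (-2)·(-0.28) + (1)·(0.04) = 0.6.

Step 4 — take square root: d = √(0.6) ≈ 0.7746.

d(x, mu) = √(0.6) ≈ 0.7746


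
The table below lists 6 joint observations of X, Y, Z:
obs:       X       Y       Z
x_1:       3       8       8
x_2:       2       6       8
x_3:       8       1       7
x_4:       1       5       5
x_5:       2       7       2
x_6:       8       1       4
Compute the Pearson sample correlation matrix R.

Step 1 — column means:
  mean(X) = (3 + 2 + 8 + 1 + 2 + 8) / 6 = 24/6 = 4
  mean(Y) = (8 + 6 + 1 + 5 + 7 + 1) / 6 = 28/6 = 4.6667
  mean(Z) = (8 + 8 + 7 + 5 + 2 + 4) / 6 = 34/6 = 5.6667

Step 2 — sample variances and covariances s[i,j] = (1/(n-1)) · Σ_k (x_{k,i} - mean_i) · (x_{k,j} - mean_j), with n-1 = 5:
  s[X,X] = ((-1)·(-1) + (-2)·(-2) + (4)·(4) + (-3)·(-3) + (-2)·(-2) + (4)·(4)) / 5 = 50/5 = 10
  s[X,Y] = ((-1)·(3.3333) + (-2)·(1.3333) + (4)·(-3.6667) + (-3)·(0.3333) + (-2)·(2.3333) + (4)·(-3.6667)) / 5 = -41/5 = -8.2
  s[X,Z] = ((-1)·(2.3333) + (-2)·(2.3333) + (4)·(1.3333) + (-3)·(-0.6667) + (-2)·(-3.6667) + (4)·(-1.6667)) / 5 = 1/5 = 0.2
  s[Y,Y] = ((3.3333)·(3.3333) + (1.3333)·(1.3333) + (-3.6667)·(-3.6667) + (0.3333)·(0.3333) + (2.3333)·(2.3333) + (-3.6667)·(-3.6667)) / 5 = 45.3333/5 = 9.0667
  s[Y,Z] = ((3.3333)·(2.3333) + (1.3333)·(2.3333) + (-3.6667)·(1.3333) + (0.3333)·(-0.6667) + (2.3333)·(-3.6667) + (-3.6667)·(-1.6667)) / 5 = 3.3333/5 = 0.6667
  s[Z,Z] = ((2.3333)·(2.3333) + (2.3333)·(2.3333) + (1.3333)·(1.3333) + (-0.6667)·(-0.6667) + (-3.6667)·(-3.6667) + (-1.6667)·(-1.6667)) / 5 = 29.3333/5 = 5.8667
  Sample standard deviations s_i = √(s[i,i]):
  s(X) = √(10) = 3.1623
  s(Y) = √(9.0667) = 3.0111
  s(Z) = √(5.8667) = 2.4221

Step 3 — r_{ij} = s_{ij} / (s_i · s_j):
  r[X,X] = 1 (diagonal).
  r[X,Y] = -8.2 / (3.1623 · 3.0111) = -8.2 / 9.5219 = -0.8612
  r[X,Z] = 0.2 / (3.1623 · 2.4221) = 0.2 / 7.6594 = 0.0261
  r[Y,Y] = 1 (diagonal).
  r[Y,Z] = 0.6667 / (3.0111 · 2.4221) = 0.6667 / 7.2932 = 0.0914
  r[Z,Z] = 1 (diagonal).

R is symmetric with unit diagonal. Assembling:

R = [[1, -0.8612, 0.0261],
 [-0.8612, 1, 0.0914],
 [0.0261, 0.0914, 1]]


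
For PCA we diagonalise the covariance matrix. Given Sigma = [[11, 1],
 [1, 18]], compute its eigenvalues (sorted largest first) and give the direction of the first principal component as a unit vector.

Step 1 — characteristic polynomial of 2×2 Sigma:
  det(Sigma - λI) = λ² - trace · λ + det = 0.
  trace = 11 + 18 = 29, det = 11·18 - (1)² = 197.
Step 2 — discriminant:
  Δ = trace² - 4·det = 841 - 788 = 53.
Step 3 — eigenvalues:
  λ = (trace ± √Δ)/2 = (29 ± 7.2801)/2,
  λ_1 = 18.1401,  λ_2 = 10.8599.

Step 4 — unit eigenvector for λ_1: solve (Sigma - λ_1 I)v = 0. First row:
  (11 - 18.1401)·v_x + (1)·v_y = 0, i.e. (-7.1401)·v_x + (1)·v_y = 0,
  so v ∝ (b, λ_1 - a) = (1, 7.1401) = u.
  ||u|| = √((1)² + (7.1401)²) = √(51.9804) ≈ 7.2097,
  v_1 = u/||u|| ≈ (0.1387, 0.9903) (||v_1|| = 1).

λ_1 = 18.1401,  λ_2 = 10.8599;  v_1 ≈ (0.1387, 0.9903)


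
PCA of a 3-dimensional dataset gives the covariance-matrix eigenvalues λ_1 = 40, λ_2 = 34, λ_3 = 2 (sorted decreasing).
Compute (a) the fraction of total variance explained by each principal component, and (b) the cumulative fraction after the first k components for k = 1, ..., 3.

Step 1 — total variance = trace(Sigma) = Σ λ_i = 40 + 34 + 2 = 76.

Step 2 — fraction explained by component i = λ_i / Σ λ:
  PC1: 40/76 = 0.5263
  PC2: 34/76 = 0.4474
  PC3: 2/76 = 0.0263

Step 3 — cumulative fraction after k components = (λ_1 + ... + λ_k) / Σ λ:
  k = 1: 40/76 = 0.5263
  k = 2: (40 + 34)/76 = 74/76 = 0.9737
  k = 3: (40 + 34 + 2)/76 = 76/76 = 1

Summary (fraction, with percent):

explained: PC1 0.5263 (52.63%), PC2 0.4474 (44.74%), PC3 0.0263 (2.63%);  cumulative: 0.5263, 0.9737, 1


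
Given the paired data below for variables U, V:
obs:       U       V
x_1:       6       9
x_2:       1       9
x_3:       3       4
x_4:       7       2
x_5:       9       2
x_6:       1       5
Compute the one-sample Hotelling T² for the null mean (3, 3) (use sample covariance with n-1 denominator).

Step 1 — sample mean vector:
  mean(U) = (6 + 1 + 3 + 7 + 9 + 1) / 6 = 27/6 = 4.5
  mean(V) = (9 + 9 + 4 + 2 + 2 + 5) / 6 = 31/6 = 5.1667
  x̄ = (4.5, 5.1667),  deviation x̄ - mu_0 = (4.5, 5.1667) - (3, 3) = (1.5, 2.1667).

Step 2 — sample covariance matrix, S[i,j] = (1/(n-1)) · Σ_k (x_{k,i} - mean_i) · (x_{k,j} - mean_j), divisor n-1 = 5:
  S[U,U] = ((1.5)·(1.5) + (-3.5)·(-3.5) + (-1.5)·(-1.5) + (2.5)·(2.5) + (4.5)·(4.5) + (-3.5)·(-3.5)) / 5 = 55.5/5 = 11.1
  S[U,V] = ((1.5)·(3.8333) + (-3.5)·(3.8333) + (-1.5)·(-1.1667) + (2.5)·(-3.1667) + (4.5)·(-3.1667) + (-3.5)·(-0.1667)) / 5 = -27.5/5 = -5.5
  S[V,V] = ((3.8333)·(3.8333) + (3.8333)·(3.8333) + (-1.1667)·(-1.1667) + (-3.1667)·(-3.1667) + (-3.1667)·(-3.1667) + (-0.1667)·(-0.1667)) / 5 = 50.8333/5 = 10.1667
  S = [[11.1, -5.5],
 [-5.5, 10.1667]].

Step 3 — invert S. det(S) = 11.1·10.1667 - (-5.5)² = 82.6.
  S^{-1} = (1/det) · [[d, -b], [-b, a]] = [[0.1231, 0.0666],
 [0.0666, 0.1344]].

Step 4 — quadratic form (x̄ - mu_0)^T · S^{-1} · (x̄ - mu_0):
  S^{-1} · (x̄ - mu_0) = (0.3289, 0.391),
  (x̄ - mu_0)^T · [...] = (1.5)·(0.3289) + (2.1667)·(0.391) = 1.3406.

Step 5 — scale by n: T² = 6 · 1.3406 = 8.0436.

T² ≈ 8.0436


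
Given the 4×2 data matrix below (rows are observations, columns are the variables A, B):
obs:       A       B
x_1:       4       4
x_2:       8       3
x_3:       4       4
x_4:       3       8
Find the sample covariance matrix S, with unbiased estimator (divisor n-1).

Step 1 — column means:
  mean(A) = (4 + 8 + 4 + 3) / 4 = 19/4 = 4.75
  mean(B) = (4 + 3 + 4 + 8) / 4 = 19/4 = 4.75

Step 2 — sample covariance S[i,j] = (1/(n-1)) · Σ_k (x_{k,i} - mean_i) · (x_{k,j} - mean_j), with n-1 = 3.
  S[A,A] = ((-0.75)·(-0.75) + (3.25)·(3.25) + (-0.75)·(-0.75) + (-1.75)·(-1.75)) / 3 = 14.75/3 = 4.9167
  S[A,B] = ((-0.75)·(-0.75) + (3.25)·(-1.75) + (-0.75)·(-0.75) + (-1.75)·(3.25)) / 3 = -10.25/3 = -3.4167
  S[B,B] = ((-0.75)·(-0.75) + (-1.75)·(-1.75) + (-0.75)·(-0.75) + (3.25)·(3.25)) / 3 = 14.75/3 = 4.9167

S is symmetric (S[j,i] = S[i,j]). Assembling:

S = [[4.9167, -3.4167],
 [-3.4167, 4.9167]]


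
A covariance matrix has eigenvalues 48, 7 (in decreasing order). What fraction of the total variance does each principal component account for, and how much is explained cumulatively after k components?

Step 1 — total variance = trace(Sigma) = Σ λ_i = 48 + 7 = 55.

Step 2 — fraction explained by component i = λ_i / Σ λ:
  PC1: 48/55 = 0.8727
  PC2: 7/55 = 0.1273

Step 3 — cumulative fraction after k components = (λ_1 + ... + λ_k) / Σ λ:
  k = 1: 48/55 = 0.8727
  k = 2: (48 + 7)/55 = 55/55 = 1

Summary (fraction, with percent):

explained: PC1 0.8727 (87.27%), PC2 0.1273 (12.73%);  cumulative: 0.8727, 1


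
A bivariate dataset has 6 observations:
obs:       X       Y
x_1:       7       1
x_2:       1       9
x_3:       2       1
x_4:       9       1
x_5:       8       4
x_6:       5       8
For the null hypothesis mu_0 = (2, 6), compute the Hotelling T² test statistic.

Step 1 — sample mean vector:
  mean(X) = (7 + 1 + 2 + 9 + 8 + 5) / 6 = 32/6 = 5.3333
  mean(Y) = (1 + 9 + 1 + 1 + 4 + 8) / 6 = 24/6 = 4
  x̄ = (5.3333, 4),  deviation x̄ - mu_0 = (5.3333, 4) - (2, 6) = (3.3333, -2).

Step 2 — sample covariance matrix, S[i,j] = (1/(n-1)) · Σ_k (x_{k,i} - mean_i) · (x_{k,j} - mean_j), divisor n-1 = 5:
  S[X,X] = ((1.6667)·(1.6667) + (-4.3333)·(-4.3333) + (-3.3333)·(-3.3333) + (3.6667)·(3.6667) + (2.6667)·(2.6667) + (-0.3333)·(-0.3333)) / 5 = 53.3333/5 = 10.6667
  S[X,Y] = ((1.6667)·(-3) + (-4.3333)·(5) + (-3.3333)·(-3) + (3.6667)·(-3) + (2.6667)·(0) + (-0.3333)·(4)) / 5 = -29/5 = -5.8
  S[Y,Y] = ((-3)·(-3) + (5)·(5) + (-3)·(-3) + (-3)·(-3) + (0)·(0) + (4)·(4)) / 5 = 68/5 = 13.6
  S = [[10.6667, -5.8],
 [-5.8, 13.6]].

Step 3 — invert S. det(S) = 10.6667·13.6 - (-5.8)² = 111.4267.
  S^{-1} = (1/det) · [[d, -b], [-b, a]] = [[0.1221, 0.0521],
 [0.0521, 0.0957]].

Step 4 — quadratic form (x̄ - mu_0)^T · S^{-1} · (x̄ - mu_0):
  S^{-1} · (x̄ - mu_0) = (0.3027, -0.0179),
  (x̄ - mu_0)^T · [...] = (3.3333)·(0.3027) + (-2)·(-0.0179) = 1.045.

Step 5 — scale by n: T² = 6 · 1.045 = 6.2702.

T² ≈ 6.2702


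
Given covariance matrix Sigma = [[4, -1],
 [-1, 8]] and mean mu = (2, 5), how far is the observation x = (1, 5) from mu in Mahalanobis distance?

Step 1 — centre the observation: (x - mu) = (-1, 0).

Step 2 — invert Sigma. det(Sigma) = 4·8 - (-1)² = 31.
  Sigma^{-1} = (1/det) · [[d, -b], [-b, a]] = [[0.2581, 0.0323],
 [0.0323, 0.129]].

Step 3 — form the quadratic (x - mu)^T · Sigma^{-1} · (x - mu):
  Sigma^{-1} · (x - mu) = (-0.2581, -0.0323).
  (x - mu)^T · [Sigma^{-1} · (x - mu)] = (-1)·(-0.2581) + (0)·(-0.0323) = 0.2581.

Step 4 — take square root: d = √(0.2581) ≈ 0.508.

d(x, mu) = √(0.2581) ≈ 0.508


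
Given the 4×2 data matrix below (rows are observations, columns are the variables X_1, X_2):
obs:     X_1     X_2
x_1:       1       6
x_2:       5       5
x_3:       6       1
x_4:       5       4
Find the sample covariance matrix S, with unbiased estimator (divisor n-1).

Step 1 — column means:
  mean(X_1) = (1 + 5 + 6 + 5) / 4 = 17/4 = 4.25
  mean(X_2) = (6 + 5 + 1 + 4) / 4 = 16/4 = 4

Step 2 — sample covariance S[i,j] = (1/(n-1)) · Σ_k (x_{k,i} - mean_i) · (x_{k,j} - mean_j), with n-1 = 3.
  S[X_1,X_1] = ((-3.25)·(-3.25) + (0.75)·(0.75) + (1.75)·(1.75) + (0.75)·(0.75)) / 3 = 14.75/3 = 4.9167
  S[X_1,X_2] = ((-3.25)·(2) + (0.75)·(1) + (1.75)·(-3) + (0.75)·(0)) / 3 = -11/3 = -3.6667
  S[X_2,X_2] = ((2)·(2) + (1)·(1) + (-3)·(-3) + (0)·(0)) / 3 = 14/3 = 4.6667

S is symmetric (S[j,i] = S[i,j]). Assembling:

S = [[4.9167, -3.6667],
 [-3.6667, 4.6667]]


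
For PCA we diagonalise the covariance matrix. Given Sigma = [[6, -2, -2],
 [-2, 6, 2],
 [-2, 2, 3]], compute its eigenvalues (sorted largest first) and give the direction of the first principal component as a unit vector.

Step 1 — characteristic polynomial p(λ) = det(λI - Sigma) = λ³ - tr·λ² + c_1·λ - det, where tr = trace, c_1 = sum of the principal 2×2 minors, det = det(Sigma):
  tr = 6 + 6 + 3 = 15,
  c_1 = (6·6 - (-2)²) + (6·3 - (-2)²) + (6·3 - (2)²) = 32 + 14 + 14 = 60,
  det = 6·(6·3 - (2)²) - (-2)·((-2)·3 - (2)·(-2)) + (-2)·((-2)·(2) - 6·(-2)) = 6·(14) - (-2)·(-2) + (-2)·(8) = 64.
  So p(λ) = λ³ - 15λ² + 60λ - 64.
Step 2 — look for an integer root (rational root theorem: any rational root is an integer divisor of 64). Testing λ = 4:
  p(4) = 64 - 240 + 240 - 64 = 0  ✓
  Dividing out (λ - 4): p(λ) = (λ - 4)(λ² - 11λ + 16).
Step 3 — remaining eigenvalues from the quadratic λ² - 11λ + 16 = 0:
  Δ = 11² - 4·16 = 121 - 64 = 57,  λ = (11 ± √57)/2 = (11 ± 7.5498)/2 ≈ 9.2749 or 1.7251.
  Sorted: λ_1 = 9.2749,  λ_2 = 4,  λ_3 = 1.7251  (check: sum = 15 = tr ✓).

Step 4 — unit eigenvector for λ_1 ≈ 9.2749: v spans the null space of (Sigma - λ_1 I), whose rows are
  r_1 = (-3.2749, -2, -2),  r_2 = (-2, -3.2749, 2),  r_3 = (-2, 2, -6.2749).
  v is orthogonal to every row, so take v ∝ r_1 × r_2 = ((-2)·(2) - (-2)·(-3.2749), (-2)·(-2) - (-3.2749)·(2), (-3.2749)·(-3.2749) - (-2)·(-2)) ≈ (-10.5498, 10.5498, 6.7251).
  Rescale (multiply by -1 so the first nonzero entry is positive): u = (10.5498, -10.5498, -6.7251).
  ||u|| = √((10.5498)² + (-10.5498)² + (-6.7251)²) = √(267.8248) ≈ 16.3654,  v_1 = u/||u|| ≈ (0.6446, -0.6446, -0.4109) (||v_1|| = 1).

λ_1 = 9.2749,  λ_2 = 4,  λ_3 = 1.7251;  v_1 ≈ (0.6446, -0.6446, -0.4109)


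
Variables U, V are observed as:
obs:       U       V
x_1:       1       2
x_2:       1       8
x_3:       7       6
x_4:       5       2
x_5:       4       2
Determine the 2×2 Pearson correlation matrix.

Step 1 — column means:
  mean(U) = (1 + 1 + 7 + 5 + 4) / 5 = 18/5 = 3.6
  mean(V) = (2 + 8 + 6 + 2 + 2) / 5 = 20/5 = 4

Step 2 — sample variances and covariances s[i,j] = (1/(n-1)) · Σ_k (x_{k,i} - mean_i) · (x_{k,j} - mean_j), with n-1 = 4:
  s[U,U] = ((-2.6)·(-2.6) + (-2.6)·(-2.6) + (3.4)·(3.4) + (1.4)·(1.4) + (0.4)·(0.4)) / 4 = 27.2/4 = 6.8
  s[U,V] = ((-2.6)·(-2) + (-2.6)·(4) + (3.4)·(2) + (1.4)·(-2) + (0.4)·(-2)) / 4 = -2/4 = -0.5
  s[V,V] = ((-2)·(-2) + (4)·(4) + (2)·(2) + (-2)·(-2) + (-2)·(-2)) / 4 = 32/4 = 8
  Sample standard deviations s_i = √(s[i,i]):
  s(U) = √(6.8) = 2.6077
  s(V) = √(8) = 2.8284

Step 3 — r_{ij} = s_{ij} / (s_i · s_j):
  r[U,U] = 1 (diagonal).
  r[U,V] = -0.5 / (2.6077 · 2.8284) = -0.5 / 7.3756 = -0.0678
  r[V,V] = 1 (diagonal).

R is symmetric with unit diagonal. Assembling:

R = [[1, -0.0678],
 [-0.0678, 1]]


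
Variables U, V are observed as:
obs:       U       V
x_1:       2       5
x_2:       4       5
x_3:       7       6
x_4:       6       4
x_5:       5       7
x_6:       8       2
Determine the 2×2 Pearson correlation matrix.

Step 1 — column means:
  mean(U) = (2 + 4 + 7 + 6 + 5 + 8) / 6 = 32/6 = 5.3333
  mean(V) = (5 + 5 + 6 + 4 + 7 + 2) / 6 = 29/6 = 4.8333

Step 2 — sample variances and covariances s[i,j] = (1/(n-1)) · Σ_k (x_{k,i} - mean_i) · (x_{k,j} - mean_j), with n-1 = 5:
  s[U,U] = ((-3.3333)·(-3.3333) + (-1.3333)·(-1.3333) + (1.6667)·(1.6667) + (0.6667)·(0.6667) + (-0.3333)·(-0.3333) + (2.6667)·(2.6667)) / 5 = 23.3333/5 = 4.6667
  s[U,V] = ((-3.3333)·(0.1667) + (-1.3333)·(0.1667) + (1.6667)·(1.1667) + (0.6667)·(-0.8333) + (-0.3333)·(2.1667) + (2.6667)·(-2.8333)) / 5 = -7.6667/5 = -1.5333
  s[V,V] = ((0.1667)·(0.1667) + (0.1667)·(0.1667) + (1.1667)·(1.1667) + (-0.8333)·(-0.8333) + (2.1667)·(2.1667) + (-2.8333)·(-2.8333)) / 5 = 14.8333/5 = 2.9667
  Sample standard deviations s_i = √(s[i,i]):
  s(U) = √(4.6667) = 2.1602
  s(V) = √(2.9667) = 1.7224

Step 3 — r_{ij} = s_{ij} / (s_i · s_j):
  r[U,U] = 1 (diagonal).
  r[U,V] = -1.5333 / (2.1602 · 1.7224) = -1.5333 / 3.7208 = -0.4121
  r[V,V] = 1 (diagonal).

R is symmetric with unit diagonal. Assembling:

R = [[1, -0.4121],
 [-0.4121, 1]]


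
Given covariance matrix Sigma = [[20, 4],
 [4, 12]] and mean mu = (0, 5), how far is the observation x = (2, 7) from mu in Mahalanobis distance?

Step 1 — centre the observation: (x - mu) = (2, 2).

Step 2 — invert Sigma. det(Sigma) = 20·12 - (4)² = 224.
  Sigma^{-1} = (1/det) · [[d, -b], [-b, a]] = [[0.0536, -0.0179],
 [-0.0179, 0.0893]].

Step 3 — form the quadratic (x - mu)^T · Sigma^{-1} · (x - mu):
  Sigma^{-1} · (x - mu) = (0.0714, 0.1429).
  (x - mu)^T · [Sigma^{-1} · (x - mu)] = (2)·(0.0714) + (2)·(0.1429) = 0.4286.

Step 4 — take square root: d = √(0.4286) ≈ 0.6547.

d(x, mu) = √(0.4286) ≈ 0.6547


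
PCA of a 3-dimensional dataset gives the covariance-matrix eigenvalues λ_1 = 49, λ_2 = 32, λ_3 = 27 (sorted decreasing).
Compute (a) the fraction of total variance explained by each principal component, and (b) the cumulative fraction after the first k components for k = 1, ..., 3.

Step 1 — total variance = trace(Sigma) = Σ λ_i = 49 + 32 + 27 = 108.

Step 2 — fraction explained by component i = λ_i / Σ λ:
  PC1: 49/108 = 0.4537
  PC2: 32/108 = 0.2963
  PC3: 27/108 = 0.25

Step 3 — cumulative fraction after k components = (λ_1 + ... + λ_k) / Σ λ:
  k = 1: 49/108 = 0.4537
  k = 2: (49 + 32)/108 = 81/108 = 0.75
  k = 3: (49 + 32 + 27)/108 = 108/108 = 1

Summary (fraction, with percent):

explained: PC1 0.4537 (45.37%), PC2 0.2963 (29.63%), PC3 0.25 (25%);  cumulative: 0.4537, 0.75, 1


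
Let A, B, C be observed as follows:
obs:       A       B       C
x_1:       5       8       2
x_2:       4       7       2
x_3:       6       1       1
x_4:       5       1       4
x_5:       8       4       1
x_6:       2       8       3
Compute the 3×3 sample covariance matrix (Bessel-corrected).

Step 1 — column means:
  mean(A) = (5 + 4 + 6 + 5 + 8 + 2) / 6 = 30/6 = 5
  mean(B) = (8 + 7 + 1 + 1 + 4 + 8) / 6 = 29/6 = 4.8333
  mean(C) = (2 + 2 + 1 + 4 + 1 + 3) / 6 = 13/6 = 2.1667

Step 2 — sample covariance S[i,j] = (1/(n-1)) · Σ_k (x_{k,i} - mean_i) · (x_{k,j} - mean_j), with n-1 = 5.
  S[A,A] = ((0)·(0) + (-1)·(-1) + (1)·(1) + (0)·(0) + (3)·(3) + (-3)·(-3)) / 5 = 20/5 = 4
  S[A,B] = ((0)·(3.1667) + (-1)·(2.1667) + (1)·(-3.8333) + (0)·(-3.8333) + (3)·(-0.8333) + (-3)·(3.1667)) / 5 = -18/5 = -3.6
  S[A,C] = ((0)·(-0.1667) + (-1)·(-0.1667) + (1)·(-1.1667) + (0)·(1.8333) + (3)·(-1.1667) + (-3)·(0.8333)) / 5 = -7/5 = -1.4
  S[B,B] = ((3.1667)·(3.1667) + (2.1667)·(2.1667) + (-3.8333)·(-3.8333) + (-3.8333)·(-3.8333) + (-0.8333)·(-0.8333) + (3.1667)·(3.1667)) / 5 = 54.8333/5 = 10.9667
  S[B,C] = ((3.1667)·(-0.1667) + (2.1667)·(-0.1667) + (-3.8333)·(-1.1667) + (-3.8333)·(1.8333) + (-0.8333)·(-1.1667) + (3.1667)·(0.8333)) / 5 = 0.1667/5 = 0.0333
  S[C,C] = ((-0.1667)·(-0.1667) + (-0.1667)·(-0.1667) + (-1.1667)·(-1.1667) + (1.8333)·(1.8333) + (-1.1667)·(-1.1667) + (0.8333)·(0.8333)) / 5 = 6.8333/5 = 1.3667

S is symmetric (S[j,i] = S[i,j]). Assembling:

S = [[4, -3.6, -1.4],
 [-3.6, 10.9667, 0.0333],
 [-1.4, 0.0333, 1.3667]]


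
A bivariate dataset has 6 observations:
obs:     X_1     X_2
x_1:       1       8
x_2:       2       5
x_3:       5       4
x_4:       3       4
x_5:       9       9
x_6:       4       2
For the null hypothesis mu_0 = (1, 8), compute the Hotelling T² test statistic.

Step 1 — sample mean vector:
  mean(X_1) = (1 + 2 + 5 + 3 + 9 + 4) / 6 = 24/6 = 4
  mean(X_2) = (8 + 5 + 4 + 4 + 9 + 2) / 6 = 32/6 = 5.3333
  x̄ = (4, 5.3333),  deviation x̄ - mu_0 = (4, 5.3333) - (1, 8) = (3, -2.6667).

Step 2 — sample covariance matrix, S[i,j] = (1/(n-1)) · Σ_k (x_{k,i} - mean_i) · (x_{k,j} - mean_j), divisor n-1 = 5:
  S[X_1,X_1] = ((-3)·(-3) + (-2)·(-2) + (1)·(1) + (-1)·(-1) + (5)·(5) + (0)·(0)) / 5 = 40/5 = 8
  S[X_1,X_2] = ((-3)·(2.6667) + (-2)·(-0.3333) + (1)·(-1.3333) + (-1)·(-1.3333) + (5)·(3.6667) + (0)·(-3.3333)) / 5 = 11/5 = 2.2
  S[X_2,X_2] = ((2.6667)·(2.6667) + (-0.3333)·(-0.3333) + (-1.3333)·(-1.3333) + (-1.3333)·(-1.3333) + (3.6667)·(3.6667) + (-3.3333)·(-3.3333)) / 5 = 35.3333/5 = 7.0667
  S = [[8, 2.2],
 [2.2, 7.0667]].

Step 3 — invert S. det(S) = 8·7.0667 - (2.2)² = 51.6933.
  S^{-1} = (1/det) · [[d, -b], [-b, a]] = [[0.1367, -0.0426],
 [-0.0426, 0.1548]].

Step 4 — quadratic form (x̄ - mu_0)^T · S^{-1} · (x̄ - mu_0):
  S^{-1} · (x̄ - mu_0) = (0.5236, -0.5404),
  (x̄ - mu_0)^T · [...] = (3)·(0.5236) + (-2.6667)·(-0.5404) = 3.0118.

Step 5 — scale by n: T² = 6 · 3.0118 = 18.0707.

T² ≈ 18.0707


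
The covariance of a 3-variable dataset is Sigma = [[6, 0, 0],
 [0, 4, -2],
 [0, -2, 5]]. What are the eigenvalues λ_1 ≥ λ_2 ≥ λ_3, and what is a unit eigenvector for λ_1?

Step 1 — characteristic polynomial p(λ) = det(λI - Sigma) = λ³ - tr·λ² + c_1·λ - det, where tr = trace, c_1 = sum of the principal 2×2 minors, det = det(Sigma):
  tr = 6 + 4 + 5 = 15,
  c_1 = (6·4 - (0)²) + (6·5 - (0)²) + (4·5 - (-2)²) = 24 + 30 + 16 = 70,
  det = 6·(4·5 - (-2)²) - (0)·((0)·5 - (-2)·(0)) + (0)·((0)·(-2) - 4·(0)) = 6·(16) - (0)·(0) + (0)·(0) = 96.
  So p(λ) = λ³ - 15λ² + 70λ - 96.
Step 2 — look for an integer root (rational root theorem: any rational root is an integer divisor of 96). Testing λ = 6:
  p(6) = 216 - 540 + 420 - 96 = 0  ✓
  Dividing out (λ - 6): p(λ) = (λ - 6)(λ² - 9λ + 16).
Step 3 — remaining eigenvalues from the quadratic λ² - 9λ + 16 = 0:
  Δ = 9² - 4·16 = 81 - 64 = 17,  λ = (9 ± √17)/2 = (9 ± 4.1231)/2 ≈ 6.5616 or 2.4384.
  Sorted: λ_1 = 6.5616,  λ_2 = 6,  λ_3 = 2.4384  (check: sum = 15 = tr ✓).

Step 4 — unit eigenvector for λ_1 ≈ 6.5616: v spans the null space of (Sigma - λ_1 I), whose rows are
  r_1 = (-0.5616, 0, 0),  r_2 = (0, -2.5616, -2),  r_3 = (0, -2, -1.5616).
  v is orthogonal to every row, so take v ∝ r_1 × r_2 = ((0)·(-2) - (0)·(-2.5616), (0)·(0) - (-0.5616)·(-2), (-0.5616)·(-2.5616) - (0)·(0)) ≈ (0, -1.1231, 1.4384).
  Rescale (multiply by -1 so the first nonzero entry is positive): u = (0, 1.1231, -1.4384).
  ||u|| = √((0)² + (1.1231)² + (-1.4384)²) = √(3.3305) ≈ 1.825,  v_1 = u/||u|| ≈ (0, 0.6154, -0.7882) (||v_1|| = 1).

λ_1 = 6.5616,  λ_2 = 6,  λ_3 = 2.4384;  v_1 ≈ (0, 0.6154, -0.7882)


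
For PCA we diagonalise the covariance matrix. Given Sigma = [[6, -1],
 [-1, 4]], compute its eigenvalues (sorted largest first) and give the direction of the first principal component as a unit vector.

Step 1 — characteristic polynomial of 2×2 Sigma:
  det(Sigma - λI) = λ² - trace · λ + det = 0.
  trace = 6 + 4 = 10, det = 6·4 - (-1)² = 23.
Step 2 — discriminant:
  Δ = trace² - 4·det = 100 - 92 = 8.
Step 3 — eigenvalues:
  λ = (trace ± √Δ)/2 = (10 ± 2.8284)/2,
  λ_1 = 6.4142,  λ_2 = 3.5858.

Step 4 — unit eigenvector for λ_1: solve (Sigma - λ_1 I)v = 0. First row:
  (6 - 6.4142)·v_x + (-1)·v_y = 0, i.e. (-0.4142)·v_x + (-1)·v_y = 0,
  so v ∝ (b, λ_1 - a) = (-1, 0.4142); multiply by -1 so the first entry is positive: u = (1, -0.4142).
  ||u|| = √((1)² + (-0.4142)²) = √(1.1716) ≈ 1.0824,
  v_1 = u/||u|| ≈ (0.9239, -0.3827) (||v_1|| = 1).

λ_1 = 6.4142,  λ_2 = 3.5858;  v_1 ≈ (0.9239, -0.3827)


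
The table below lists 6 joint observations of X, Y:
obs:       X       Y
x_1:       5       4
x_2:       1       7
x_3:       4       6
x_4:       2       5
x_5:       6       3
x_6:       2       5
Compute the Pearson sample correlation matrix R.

Step 1 — column means:
  mean(X) = (5 + 1 + 4 + 2 + 6 + 2) / 6 = 20/6 = 3.3333
  mean(Y) = (4 + 7 + 6 + 5 + 3 + 5) / 6 = 30/6 = 5

Step 2 — sample variances and covariances s[i,j] = (1/(n-1)) · Σ_k (x_{k,i} - mean_i) · (x_{k,j} - mean_j), with n-1 = 5:
  s[X,X] = ((1.6667)·(1.6667) + (-2.3333)·(-2.3333) + (0.6667)·(0.6667) + (-1.3333)·(-1.3333) + (2.6667)·(2.6667) + (-1.3333)·(-1.3333)) / 5 = 19.3333/5 = 3.8667
  s[X,Y] = ((1.6667)·(-1) + (-2.3333)·(2) + (0.6667)·(1) + (-1.3333)·(0) + (2.6667)·(-2) + (-1.3333)·(0)) / 5 = -11/5 = -2.2
  s[Y,Y] = ((-1)·(-1) + (2)·(2) + (1)·(1) + (0)·(0) + (-2)·(-2) + (0)·(0)) / 5 = 10/5 = 2
  Sample standard deviations s_i = √(s[i,i]):
  s(X) = √(3.8667) = 1.9664
  s(Y) = √(2) = 1.4142

Step 3 — r_{ij} = s_{ij} / (s_i · s_j):
  r[X,X] = 1 (diagonal).
  r[X,Y] = -2.2 / (1.9664 · 1.4142) = -2.2 / 2.7809 = -0.7911
  r[Y,Y] = 1 (diagonal).

R is symmetric with unit diagonal. Assembling:

R = [[1, -0.7911],
 [-0.7911, 1]]


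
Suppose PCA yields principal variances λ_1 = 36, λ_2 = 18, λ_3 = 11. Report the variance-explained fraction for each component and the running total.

Step 1 — total variance = trace(Sigma) = Σ λ_i = 36 + 18 + 11 = 65.

Step 2 — fraction explained by component i = λ_i / Σ λ:
  PC1: 36/65 = 0.5538
  PC2: 18/65 = 0.2769
  PC3: 11/65 = 0.1692

Step 3 — cumulative fraction after k components = (λ_1 + ... + λ_k) / Σ λ:
  k = 1: 36/65 = 0.5538
  k = 2: (36 + 18)/65 = 54/65 = 0.8308
  k = 3: (36 + 18 + 11)/65 = 65/65 = 1

Summary (fraction, with percent):

explained: PC1 0.5538 (55.38%), PC2 0.2769 (27.69%), PC3 0.1692 (16.92%);  cumulative: 0.5538, 0.8308, 1


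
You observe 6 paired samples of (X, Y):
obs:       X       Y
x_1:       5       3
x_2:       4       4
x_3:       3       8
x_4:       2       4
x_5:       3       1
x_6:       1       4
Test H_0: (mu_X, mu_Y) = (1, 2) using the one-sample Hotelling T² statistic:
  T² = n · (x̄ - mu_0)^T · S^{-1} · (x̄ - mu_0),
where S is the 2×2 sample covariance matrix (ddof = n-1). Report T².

Step 1 — sample mean vector:
  mean(X) = (5 + 4 + 3 + 2 + 3 + 1) / 6 = 18/6 = 3
  mean(Y) = (3 + 4 + 8 + 4 + 1 + 4) / 6 = 24/6 = 4
  x̄ = (3, 4),  deviation x̄ - mu_0 = (3, 4) - (1, 2) = (2, 2).

Step 2 — sample covariance matrix, S[i,j] = (1/(n-1)) · Σ_k (x_{k,i} - mean_i) · (x_{k,j} - mean_j), divisor n-1 = 5:
  S[X,X] = ((2)·(2) + (1)·(1) + (0)·(0) + (-1)·(-1) + (0)·(0) + (-2)·(-2)) / 5 = 10/5 = 2
  S[X,Y] = ((2)·(-1) + (1)·(0) + (0)·(4) + (-1)·(0) + (0)·(-3) + (-2)·(0)) / 5 = -2/5 = -0.4
  S[Y,Y] = ((-1)·(-1) + (0)·(0) + (4)·(4) + (0)·(0) + (-3)·(-3) + (0)·(0)) / 5 = 26/5 = 5.2
  S = [[2, -0.4],
 [-0.4, 5.2]].

Step 3 — invert S. det(S) = 2·5.2 - (-0.4)² = 10.24.
  S^{-1} = (1/det) · [[d, -b], [-b, a]] = [[0.5078, 0.0391],
 [0.0391, 0.1953]].

Step 4 — quadratic form (x̄ - mu_0)^T · S^{-1} · (x̄ - mu_0):
  S^{-1} · (x̄ - mu_0) = (1.0938, 0.4688),
  (x̄ - mu_0)^T · [...] = (2)·(1.0938) + (2)·(0.4688) = 3.125.

Step 5 — scale by n: T² = 6 · 3.125 = 18.75.

T² ≈ 18.75


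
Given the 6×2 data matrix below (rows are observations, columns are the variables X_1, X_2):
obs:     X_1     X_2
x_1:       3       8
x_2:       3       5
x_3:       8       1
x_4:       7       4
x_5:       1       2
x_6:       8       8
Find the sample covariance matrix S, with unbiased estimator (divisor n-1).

Step 1 — column means:
  mean(X_1) = (3 + 3 + 8 + 7 + 1 + 8) / 6 = 30/6 = 5
  mean(X_2) = (8 + 5 + 1 + 4 + 2 + 8) / 6 = 28/6 = 4.6667

Step 2 — sample covariance S[i,j] = (1/(n-1)) · Σ_k (x_{k,i} - mean_i) · (x_{k,j} - mean_j), with n-1 = 5.
  S[X_1,X_1] = ((-2)·(-2) + (-2)·(-2) + (3)·(3) + (2)·(2) + (-4)·(-4) + (3)·(3)) / 5 = 46/5 = 9.2
  S[X_1,X_2] = ((-2)·(3.3333) + (-2)·(0.3333) + (3)·(-3.6667) + (2)·(-0.6667) + (-4)·(-2.6667) + (3)·(3.3333)) / 5 = 1/5 = 0.2
  S[X_2,X_2] = ((3.3333)·(3.3333) + (0.3333)·(0.3333) + (-3.6667)·(-3.6667) + (-0.6667)·(-0.6667) + (-2.6667)·(-2.6667) + (3.3333)·(3.3333)) / 5 = 43.3333/5 = 8.6667

S is symmetric (S[j,i] = S[i,j]). Assembling:

S = [[9.2, 0.2],
 [0.2, 8.6667]]


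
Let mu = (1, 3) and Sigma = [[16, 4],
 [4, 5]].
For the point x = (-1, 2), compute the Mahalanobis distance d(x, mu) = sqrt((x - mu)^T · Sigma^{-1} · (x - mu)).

Step 1 — centre the observation: (x - mu) = (-2, -1).

Step 2 — invert Sigma. det(Sigma) = 16·5 - (4)² = 64.
  Sigma^{-1} = (1/det) · [[d, -b], [-b, a]] = [[0.0781, -0.0625],
 [-0.0625, 0.25]].

Step 3 — form the quadratic (x - mu)^T · Sigma^{-1} · (x - mu):
  Sigma^{-1} · (x - mu) = (-0.0938, -0.125).
  (x - mu)^T · [Sigma^{-1} · (x - mu)] = (-2)·(-0.0938) + (-1)·(-0.125) = 0.3125.

Step 4 — take square root: d = √(0.3125) ≈ 0.559.

d(x, mu) = √(0.3125) ≈ 0.559


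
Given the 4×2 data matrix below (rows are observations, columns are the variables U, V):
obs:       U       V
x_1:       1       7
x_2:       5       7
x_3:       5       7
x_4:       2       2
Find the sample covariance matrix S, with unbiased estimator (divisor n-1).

Step 1 — column means:
  mean(U) = (1 + 5 + 5 + 2) / 4 = 13/4 = 3.25
  mean(V) = (7 + 7 + 7 + 2) / 4 = 23/4 = 5.75

Step 2 — sample covariance S[i,j] = (1/(n-1)) · Σ_k (x_{k,i} - mean_i) · (x_{k,j} - mean_j), with n-1 = 3.
  S[U,U] = ((-2.25)·(-2.25) + (1.75)·(1.75) + (1.75)·(1.75) + (-1.25)·(-1.25)) / 3 = 12.75/3 = 4.25
  S[U,V] = ((-2.25)·(1.25) + (1.75)·(1.25) + (1.75)·(1.25) + (-1.25)·(-3.75)) / 3 = 6.25/3 = 2.0833
  S[V,V] = ((1.25)·(1.25) + (1.25)·(1.25) + (1.25)·(1.25) + (-3.75)·(-3.75)) / 3 = 18.75/3 = 6.25

S is symmetric (S[j,i] = S[i,j]). Assembling:

S = [[4.25, 2.0833],
 [2.0833, 6.25]]


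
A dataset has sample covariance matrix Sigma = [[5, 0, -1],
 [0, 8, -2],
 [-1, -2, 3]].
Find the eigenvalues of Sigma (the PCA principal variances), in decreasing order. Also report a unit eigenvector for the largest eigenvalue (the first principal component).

Step 1 — characteristic polynomial p(λ) = det(λI - Sigma) = λ³ - tr·λ² + c_1·λ - det, where tr = trace, c_1 = sum of the principal 2×2 minors, det = det(Sigma):
  tr = 5 + 8 + 3 = 16,
  c_1 = (5·8 - (0)²) + (5·3 - (-1)²) + (8·3 - (-2)²) = 40 + 14 + 20 = 74,
  det = 5·(8·3 - (-2)²) - (0)·((0)·3 - (-2)·(-1)) + (-1)·((0)·(-2) - 8·(-1)) = 5·(20) - (0)·(-2) + (-1)·(8) = 92.
  So p(λ) = λ³ - 16λ² + 74λ - 92.
Step 2 — look for an integer root (rational root theorem: any rational root is an integer divisor of 92). Testing λ = 2:
  p(2) = 8 - 64 + 148 - 92 = 0  ✓
  Dividing out (λ - 2): p(λ) = (λ - 2)(λ² - 14λ + 46).
Step 3 — remaining eigenvalues from the quadratic λ² - 14λ + 46 = 0:
  Δ = 14² - 4·46 = 196 - 184 = 12,  λ = (14 ± √12)/2 = (14 ± 3.4641)/2 ≈ 8.7321 or 5.2679.
  Sorted: λ_1 = 8.7321,  λ_2 = 5.2679,  λ_3 = 2  (check: sum = 16 = tr ✓).

Step 4 — unit eigenvector for λ_1 ≈ 8.7321: v spans the null space of (Sigma - λ_1 I), whose rows are
  r_1 = (-3.7321, 0, -1),  r_2 = (0, -0.7321, -2),  r_3 = (-1, -2, -5.7321).
  v is orthogonal to every row, so take v ∝ r_1 × r_2 = ((0)·(-2) - (-1)·(-0.7321), (-1)·(0) - (-3.7321)·(-2), (-3.7321)·(-0.7321) - (0)·(0)) ≈ (-0.7321, -7.4641, 2.7321).
  Rescale (multiply by -1 so the first nonzero entry is positive): u = (0.7321, 7.4641, -2.7321).
  ||u|| = √((0.7321)² + (7.4641)² + (-2.7321)²) = √(63.7128) ≈ 7.982,  v_1 = u/||u|| ≈ (0.0917, 0.9351, -0.3423) (||v_1|| = 1).

λ_1 = 8.7321,  λ_2 = 5.2679,  λ_3 = 2;  v_1 ≈ (0.0917, 0.9351, -0.3423)


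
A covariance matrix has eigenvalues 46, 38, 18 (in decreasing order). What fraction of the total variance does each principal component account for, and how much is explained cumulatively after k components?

Step 1 — total variance = trace(Sigma) = Σ λ_i = 46 + 38 + 18 = 102.

Step 2 — fraction explained by component i = λ_i / Σ λ:
  PC1: 46/102 = 0.451
  PC2: 38/102 = 0.3725
  PC3: 18/102 = 0.1765

Step 3 — cumulative fraction after k components = (λ_1 + ... + λ_k) / Σ λ:
  k = 1: 46/102 = 0.451
  k = 2: (46 + 38)/102 = 84/102 = 0.8235
  k = 3: (46 + 38 + 18)/102 = 102/102 = 1

Summary (fraction, with percent):

explained: PC1 0.451 (45.1%), PC2 0.3725 (37.25%), PC3 0.1765 (17.65%);  cumulative: 0.451, 0.8235, 1


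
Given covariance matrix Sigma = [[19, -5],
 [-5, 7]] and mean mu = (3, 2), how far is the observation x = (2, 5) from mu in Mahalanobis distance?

Step 1 — centre the observation: (x - mu) = (-1, 3).

Step 2 — invert Sigma. det(Sigma) = 19·7 - (-5)² = 108.
  Sigma^{-1} = (1/det) · [[d, -b], [-b, a]] = [[0.0648, 0.0463],
 [0.0463, 0.1759]].

Step 3 — form the quadratic (x - mu)^T · Sigma^{-1} · (x - mu):
  Sigma^{-1} · (x - mu) = (0.0741, 0.4815).
  (x - mu)^T · [Sigma^{-1} · (x - mu)] = (-1)·(0.0741) + (3)·(0.4815) = 1.3704.

Step 4 — take square root: d = √(1.3704) ≈ 1.1706.

d(x, mu) = √(1.3704) ≈ 1.1706


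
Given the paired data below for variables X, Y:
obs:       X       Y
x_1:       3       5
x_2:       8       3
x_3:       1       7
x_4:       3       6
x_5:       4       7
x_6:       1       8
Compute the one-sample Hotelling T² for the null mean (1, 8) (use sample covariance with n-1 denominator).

Step 1 — sample mean vector:
  mean(X) = (3 + 8 + 1 + 3 + 4 + 1) / 6 = 20/6 = 3.3333
  mean(Y) = (5 + 3 + 7 + 6 + 7 + 8) / 6 = 36/6 = 6
  x̄ = (3.3333, 6),  deviation x̄ - mu_0 = (3.3333, 6) - (1, 8) = (2.3333, -2).

Step 2 — sample covariance matrix, S[i,j] = (1/(n-1)) · Σ_k (x_{k,i} - mean_i) · (x_{k,j} - mean_j), divisor n-1 = 5:
  S[X,X] = ((-0.3333)·(-0.3333) + (4.6667)·(4.6667) + (-2.3333)·(-2.3333) + (-0.3333)·(-0.3333) + (0.6667)·(0.6667) + (-2.3333)·(-2.3333)) / 5 = 33.3333/5 = 6.6667
  S[X,Y] = ((-0.3333)·(-1) + (4.6667)·(-3) + (-2.3333)·(1) + (-0.3333)·(0) + (0.6667)·(1) + (-2.3333)·(2)) / 5 = -20/5 = -4
  S[Y,Y] = ((-1)·(-1) + (-3)·(-3) + (1)·(1) + (0)·(0) + (1)·(1) + (2)·(2)) / 5 = 16/5 = 3.2
  S = [[6.6667, -4],
 [-4, 3.2]].

Step 3 — invert S. det(S) = 6.6667·3.2 - (-4)² = 5.3333.
  S^{-1} = (1/det) · [[d, -b], [-b, a]] = [[0.6, 0.75],
 [0.75, 1.25]].

Step 4 — quadratic form (x̄ - mu_0)^T · S^{-1} · (x̄ - mu_0):
  S^{-1} · (x̄ - mu_0) = (-0.1, -0.75),
  (x̄ - mu_0)^T · [...] = (2.3333)·(-0.1) + (-2)·(-0.75) = 1.2667.

Step 5 — scale by n: T² = 6 · 1.2667 = 7.6.

T² ≈ 7.6
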